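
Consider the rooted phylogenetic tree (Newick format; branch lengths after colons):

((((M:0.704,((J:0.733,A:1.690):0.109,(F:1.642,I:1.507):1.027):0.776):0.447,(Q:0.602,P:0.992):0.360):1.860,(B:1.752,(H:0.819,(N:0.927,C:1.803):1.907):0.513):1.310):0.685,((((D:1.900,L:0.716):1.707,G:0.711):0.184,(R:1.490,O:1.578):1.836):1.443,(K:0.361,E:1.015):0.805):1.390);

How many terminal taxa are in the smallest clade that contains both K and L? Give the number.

7

The MRCA of K and L is the node subtending ((((D,L),G),(R,O)),(K,E)).
That clade contains 7 terminal taxa: D, E, G, K, L, O, R.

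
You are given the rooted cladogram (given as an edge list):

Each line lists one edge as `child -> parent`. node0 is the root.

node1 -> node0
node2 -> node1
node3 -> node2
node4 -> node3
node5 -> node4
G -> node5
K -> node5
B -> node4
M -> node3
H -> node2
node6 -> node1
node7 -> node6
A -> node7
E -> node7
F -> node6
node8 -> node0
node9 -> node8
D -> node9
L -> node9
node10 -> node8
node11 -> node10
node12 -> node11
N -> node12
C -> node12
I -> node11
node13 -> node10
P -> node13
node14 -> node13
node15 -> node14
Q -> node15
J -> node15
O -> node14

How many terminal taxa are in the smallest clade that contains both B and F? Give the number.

The MRCA of B and F is the node subtending (((((G,K),B),M),H),((A,E),F)).
That clade contains 8 terminal taxa: A, B, E, F, G, H, K, M.

8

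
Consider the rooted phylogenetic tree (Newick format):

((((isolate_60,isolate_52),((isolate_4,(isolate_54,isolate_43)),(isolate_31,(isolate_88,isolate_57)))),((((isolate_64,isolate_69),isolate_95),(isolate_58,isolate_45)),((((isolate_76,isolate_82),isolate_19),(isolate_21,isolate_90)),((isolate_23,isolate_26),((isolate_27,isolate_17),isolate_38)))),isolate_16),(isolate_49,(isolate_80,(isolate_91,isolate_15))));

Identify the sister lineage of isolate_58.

isolate_45

isolate_58 attaches to the tree at the node subtending (isolate_58,isolate_45).
The other lineage descending from that same node — the sister group — is the single tip isolate_45.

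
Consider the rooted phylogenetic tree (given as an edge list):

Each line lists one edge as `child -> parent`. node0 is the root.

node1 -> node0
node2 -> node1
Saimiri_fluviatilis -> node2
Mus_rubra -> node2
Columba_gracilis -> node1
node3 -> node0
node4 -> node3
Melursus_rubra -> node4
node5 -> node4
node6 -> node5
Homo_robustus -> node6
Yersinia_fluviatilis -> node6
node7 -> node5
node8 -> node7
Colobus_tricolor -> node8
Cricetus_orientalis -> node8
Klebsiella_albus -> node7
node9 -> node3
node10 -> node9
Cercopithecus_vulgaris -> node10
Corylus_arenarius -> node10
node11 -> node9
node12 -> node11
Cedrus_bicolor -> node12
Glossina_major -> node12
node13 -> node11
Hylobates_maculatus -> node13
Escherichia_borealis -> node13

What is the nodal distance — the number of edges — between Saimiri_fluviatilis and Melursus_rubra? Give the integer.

The MRCA of Saimiri_fluviatilis and Melursus_rubra is the root of the tree.
From Saimiri_fluviatilis up to that node: 3 branches. From Melursus_rubra up to the same node: 3 branches. Total: 3 + 3 = 6.

6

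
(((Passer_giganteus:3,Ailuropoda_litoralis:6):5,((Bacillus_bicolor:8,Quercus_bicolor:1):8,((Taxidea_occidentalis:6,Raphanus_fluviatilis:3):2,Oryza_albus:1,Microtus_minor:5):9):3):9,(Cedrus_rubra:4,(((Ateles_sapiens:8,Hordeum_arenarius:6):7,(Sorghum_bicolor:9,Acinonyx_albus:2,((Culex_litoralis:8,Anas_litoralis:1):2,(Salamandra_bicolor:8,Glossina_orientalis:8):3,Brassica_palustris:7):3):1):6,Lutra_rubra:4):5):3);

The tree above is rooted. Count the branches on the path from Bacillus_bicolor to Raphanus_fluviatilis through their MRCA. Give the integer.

5

The MRCA of Bacillus_bicolor and Raphanus_fluviatilis is the node subtending ((Bacillus_bicolor,Quercus_bicolor),((Taxidea_occidentalis,Raphanus_fluviatilis),Oryza_albus,Microtus_minor)).
From Bacillus_bicolor up to that node: 2 branches. From Raphanus_fluviatilis up to the same node: 3 branches. Total: 2 + 3 = 5.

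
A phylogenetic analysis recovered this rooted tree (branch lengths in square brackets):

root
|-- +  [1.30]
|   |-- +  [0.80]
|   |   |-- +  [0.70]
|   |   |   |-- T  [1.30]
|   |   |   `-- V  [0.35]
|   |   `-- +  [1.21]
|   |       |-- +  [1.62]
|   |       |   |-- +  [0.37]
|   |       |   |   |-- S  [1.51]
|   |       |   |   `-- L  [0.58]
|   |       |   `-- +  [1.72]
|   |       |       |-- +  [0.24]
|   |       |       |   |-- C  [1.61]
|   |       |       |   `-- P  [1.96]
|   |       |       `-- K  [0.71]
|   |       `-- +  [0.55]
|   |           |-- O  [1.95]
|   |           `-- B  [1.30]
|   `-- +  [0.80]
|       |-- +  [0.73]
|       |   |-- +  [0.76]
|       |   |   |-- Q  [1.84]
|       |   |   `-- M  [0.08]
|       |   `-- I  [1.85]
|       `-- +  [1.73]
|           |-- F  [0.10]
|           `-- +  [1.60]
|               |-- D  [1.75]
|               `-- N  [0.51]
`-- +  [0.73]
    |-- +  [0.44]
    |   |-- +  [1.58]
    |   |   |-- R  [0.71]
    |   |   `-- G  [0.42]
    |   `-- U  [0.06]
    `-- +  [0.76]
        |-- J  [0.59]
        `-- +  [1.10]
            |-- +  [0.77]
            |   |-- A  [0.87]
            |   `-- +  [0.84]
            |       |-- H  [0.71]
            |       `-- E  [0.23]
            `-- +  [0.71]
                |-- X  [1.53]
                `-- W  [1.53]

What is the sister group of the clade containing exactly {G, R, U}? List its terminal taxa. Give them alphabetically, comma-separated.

A, E, H, J, W, X

The clade containing exactly {G, R, U} attaches to the tree at the node subtending (((R,G),U),(J,((A,(H,E)),(X,W)))).
The other lineage descending from that same node — the sister group — is (J,((A,(H,E)),(X,W))); its 6 tips in alphabetical order are the answer.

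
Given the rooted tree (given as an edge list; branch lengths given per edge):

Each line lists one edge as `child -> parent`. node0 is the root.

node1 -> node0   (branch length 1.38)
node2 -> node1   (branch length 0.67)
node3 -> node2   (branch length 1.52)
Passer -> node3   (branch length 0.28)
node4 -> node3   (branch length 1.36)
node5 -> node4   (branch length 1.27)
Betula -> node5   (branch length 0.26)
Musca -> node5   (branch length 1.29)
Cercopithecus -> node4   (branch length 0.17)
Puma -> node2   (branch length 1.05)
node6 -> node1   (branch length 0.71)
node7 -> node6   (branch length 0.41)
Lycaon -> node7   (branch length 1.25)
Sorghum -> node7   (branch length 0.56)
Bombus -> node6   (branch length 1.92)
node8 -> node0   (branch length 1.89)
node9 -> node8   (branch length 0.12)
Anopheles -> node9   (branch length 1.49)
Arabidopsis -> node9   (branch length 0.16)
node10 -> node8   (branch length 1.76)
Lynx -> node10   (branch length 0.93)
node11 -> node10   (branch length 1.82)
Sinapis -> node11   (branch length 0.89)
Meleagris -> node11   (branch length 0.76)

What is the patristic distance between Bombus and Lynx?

8.59

The path runs Bombus → … → MRCA → … → Lynx; the MRCA is the root of the tree.
Branch lengths along that path: 1.92 + 0.71 + 1.38 + 1.89 + 1.76 + 0.93 = 8.59.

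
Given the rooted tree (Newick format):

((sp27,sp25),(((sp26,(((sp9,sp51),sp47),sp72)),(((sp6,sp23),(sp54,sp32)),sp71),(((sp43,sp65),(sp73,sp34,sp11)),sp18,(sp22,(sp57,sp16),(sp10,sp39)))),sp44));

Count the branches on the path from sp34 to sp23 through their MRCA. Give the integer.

8

The MRCA of sp34 and sp23 is the node subtending ((sp26,(((sp9,sp51),sp47),sp72)),(((sp6,sp23),(sp54,sp32)),sp71),(((sp43,sp65),(sp73,sp34,sp11)),sp18,(sp22,(sp57,sp16),(sp10,sp39)))).
From sp34 up to that node: 4 branches. From sp23 up to the same node: 4 branches. Total: 4 + 4 = 8.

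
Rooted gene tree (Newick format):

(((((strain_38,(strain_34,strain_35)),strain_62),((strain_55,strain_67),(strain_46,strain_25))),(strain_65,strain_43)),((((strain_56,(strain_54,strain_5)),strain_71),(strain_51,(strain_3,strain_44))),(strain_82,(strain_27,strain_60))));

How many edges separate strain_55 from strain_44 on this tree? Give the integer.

The MRCA of strain_55 and strain_44 is the root of the tree.
From strain_55 up to that node: 5 branches. From strain_44 up to the same node: 5 branches. Total: 5 + 5 = 10.

10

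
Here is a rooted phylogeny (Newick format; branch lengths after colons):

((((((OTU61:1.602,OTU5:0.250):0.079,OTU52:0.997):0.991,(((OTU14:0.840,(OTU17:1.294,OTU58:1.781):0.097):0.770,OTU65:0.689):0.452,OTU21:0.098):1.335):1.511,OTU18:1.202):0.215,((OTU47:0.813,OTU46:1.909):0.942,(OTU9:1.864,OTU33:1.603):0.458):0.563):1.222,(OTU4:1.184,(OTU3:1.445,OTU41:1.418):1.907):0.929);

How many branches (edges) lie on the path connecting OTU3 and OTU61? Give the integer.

9

The MRCA of OTU3 and OTU61 is the root of the tree.
From OTU3 up to that node: 3 branches. From OTU61 up to the same node: 6 branches. Total: 3 + 6 = 9.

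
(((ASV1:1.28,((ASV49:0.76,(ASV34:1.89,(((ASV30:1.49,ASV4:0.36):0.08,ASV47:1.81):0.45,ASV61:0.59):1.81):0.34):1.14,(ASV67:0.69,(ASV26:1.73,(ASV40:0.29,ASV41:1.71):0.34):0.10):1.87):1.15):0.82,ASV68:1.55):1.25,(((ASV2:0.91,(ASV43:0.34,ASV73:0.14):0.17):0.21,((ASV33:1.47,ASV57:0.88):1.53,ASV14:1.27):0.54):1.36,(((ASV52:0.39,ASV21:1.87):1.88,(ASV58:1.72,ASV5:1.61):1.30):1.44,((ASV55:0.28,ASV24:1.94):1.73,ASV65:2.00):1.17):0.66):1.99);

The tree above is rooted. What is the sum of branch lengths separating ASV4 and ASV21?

15.24

The path runs ASV4 → … → MRCA → … → ASV21; the MRCA is the root of the tree.
Branch lengths along that path: 0.36 + 0.08 + 0.45 + 1.81 + 0.34 + 1.14 + 1.15 + 0.82 + 1.25 + 1.99 + 0.66 + 1.44 + 1.88 + 1.87 = 15.24.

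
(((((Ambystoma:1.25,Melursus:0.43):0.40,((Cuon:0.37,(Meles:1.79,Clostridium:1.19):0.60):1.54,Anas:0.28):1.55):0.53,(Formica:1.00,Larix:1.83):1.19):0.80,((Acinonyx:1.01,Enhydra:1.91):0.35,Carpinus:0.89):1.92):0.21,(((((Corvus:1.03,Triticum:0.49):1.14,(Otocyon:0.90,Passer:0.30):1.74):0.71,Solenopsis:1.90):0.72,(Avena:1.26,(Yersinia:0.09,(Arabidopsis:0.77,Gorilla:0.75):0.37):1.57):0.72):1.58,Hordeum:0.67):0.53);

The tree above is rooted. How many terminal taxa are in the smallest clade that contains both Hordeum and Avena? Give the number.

The MRCA of Hordeum and Avena is the node subtending (((((Corvus,Triticum),(Otocyon,Passer)),Solenopsis),(Avena,(Yersinia,(Arabidopsis,Gorilla)))),Hordeum).
That clade contains 10 terminal taxa: Arabidopsis, Avena, Corvus, Gorilla, Hordeum, Otocyon, Passer, Solenopsis, Triticum, Yersinia.

10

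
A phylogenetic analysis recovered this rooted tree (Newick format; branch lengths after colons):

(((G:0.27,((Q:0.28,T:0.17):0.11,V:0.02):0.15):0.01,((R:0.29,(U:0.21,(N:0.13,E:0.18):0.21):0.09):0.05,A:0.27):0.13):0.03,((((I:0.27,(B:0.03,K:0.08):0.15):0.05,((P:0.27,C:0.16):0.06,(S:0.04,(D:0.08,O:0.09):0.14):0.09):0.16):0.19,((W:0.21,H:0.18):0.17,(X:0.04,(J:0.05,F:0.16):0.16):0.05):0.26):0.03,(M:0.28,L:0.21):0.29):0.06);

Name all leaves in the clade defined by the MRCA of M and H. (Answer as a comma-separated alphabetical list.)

B, C, D, F, H, I, J, K, L, M, O, P, S, W, X

Tracing M: it sits inside (M,L).
Tracing H: it sits inside (W,H).
The smallest clade enclosing both is ((((I,(B,K)),((P,C),(S,(D,O)))),((W,H),(X,(J,F)))),(M,L)); the answer is its 15 terminal taxa in alphabetical order.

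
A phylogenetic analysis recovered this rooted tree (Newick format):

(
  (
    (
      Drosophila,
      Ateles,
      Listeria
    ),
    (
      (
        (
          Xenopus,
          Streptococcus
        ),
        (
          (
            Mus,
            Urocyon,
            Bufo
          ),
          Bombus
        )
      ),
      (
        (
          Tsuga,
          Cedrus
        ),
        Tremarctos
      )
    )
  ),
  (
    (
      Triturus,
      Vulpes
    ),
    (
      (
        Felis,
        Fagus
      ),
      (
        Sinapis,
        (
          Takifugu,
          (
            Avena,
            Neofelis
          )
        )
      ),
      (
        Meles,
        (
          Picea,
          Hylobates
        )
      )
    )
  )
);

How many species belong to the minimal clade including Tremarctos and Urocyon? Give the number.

The MRCA of Tremarctos and Urocyon is the node subtending (((Xenopus,Streptococcus),((Mus,Urocyon,Bufo),Bombus)),((Tsuga,Cedrus),Tremarctos)).
That clade contains 9 terminal taxa: Bombus, Bufo, Cedrus, Mus, Streptococcus, Tremarctos, Tsuga, Urocyon, Xenopus.

9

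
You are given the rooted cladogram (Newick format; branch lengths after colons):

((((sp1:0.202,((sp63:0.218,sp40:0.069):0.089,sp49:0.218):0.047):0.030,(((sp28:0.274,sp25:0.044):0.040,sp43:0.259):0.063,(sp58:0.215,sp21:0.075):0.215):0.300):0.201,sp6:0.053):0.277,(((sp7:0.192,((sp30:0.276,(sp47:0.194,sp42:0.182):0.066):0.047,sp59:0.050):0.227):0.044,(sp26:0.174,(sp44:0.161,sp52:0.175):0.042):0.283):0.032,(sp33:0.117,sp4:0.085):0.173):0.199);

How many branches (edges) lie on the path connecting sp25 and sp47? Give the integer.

13

The MRCA of sp25 and sp47 is the root of the tree.
From sp25 up to that node: 6 branches. From sp47 up to the same node: 7 branches. Total: 6 + 7 = 13.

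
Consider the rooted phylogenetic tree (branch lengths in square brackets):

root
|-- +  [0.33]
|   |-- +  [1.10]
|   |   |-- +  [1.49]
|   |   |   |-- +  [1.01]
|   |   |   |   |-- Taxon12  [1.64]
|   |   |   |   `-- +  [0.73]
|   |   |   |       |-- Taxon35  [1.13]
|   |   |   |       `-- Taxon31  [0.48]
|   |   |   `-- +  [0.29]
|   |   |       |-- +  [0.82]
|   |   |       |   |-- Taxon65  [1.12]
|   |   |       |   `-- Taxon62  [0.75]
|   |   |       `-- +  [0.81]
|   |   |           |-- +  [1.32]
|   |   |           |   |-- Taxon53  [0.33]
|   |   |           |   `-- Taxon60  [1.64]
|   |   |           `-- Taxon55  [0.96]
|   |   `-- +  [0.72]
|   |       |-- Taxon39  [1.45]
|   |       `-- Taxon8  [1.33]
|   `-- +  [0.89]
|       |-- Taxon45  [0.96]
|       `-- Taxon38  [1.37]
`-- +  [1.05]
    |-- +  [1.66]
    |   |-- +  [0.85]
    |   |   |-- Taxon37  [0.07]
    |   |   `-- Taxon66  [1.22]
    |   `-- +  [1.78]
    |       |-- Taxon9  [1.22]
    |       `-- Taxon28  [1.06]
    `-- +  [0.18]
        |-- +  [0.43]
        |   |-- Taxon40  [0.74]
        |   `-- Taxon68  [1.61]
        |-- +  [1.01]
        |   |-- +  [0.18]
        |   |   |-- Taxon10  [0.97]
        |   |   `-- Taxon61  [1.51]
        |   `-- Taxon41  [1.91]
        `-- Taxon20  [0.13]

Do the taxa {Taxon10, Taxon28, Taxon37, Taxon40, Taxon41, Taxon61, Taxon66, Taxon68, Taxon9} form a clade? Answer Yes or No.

The MRCA of the listed taxa subtends (((Taxon37,Taxon66),(Taxon9,Taxon28)),((Taxon40,Taxon68),((Taxon10,Taxon61),Taxon41),Taxon20)).
That clade also contains Taxon20, which is not in the proposed group, so the group is not monophyletic.

No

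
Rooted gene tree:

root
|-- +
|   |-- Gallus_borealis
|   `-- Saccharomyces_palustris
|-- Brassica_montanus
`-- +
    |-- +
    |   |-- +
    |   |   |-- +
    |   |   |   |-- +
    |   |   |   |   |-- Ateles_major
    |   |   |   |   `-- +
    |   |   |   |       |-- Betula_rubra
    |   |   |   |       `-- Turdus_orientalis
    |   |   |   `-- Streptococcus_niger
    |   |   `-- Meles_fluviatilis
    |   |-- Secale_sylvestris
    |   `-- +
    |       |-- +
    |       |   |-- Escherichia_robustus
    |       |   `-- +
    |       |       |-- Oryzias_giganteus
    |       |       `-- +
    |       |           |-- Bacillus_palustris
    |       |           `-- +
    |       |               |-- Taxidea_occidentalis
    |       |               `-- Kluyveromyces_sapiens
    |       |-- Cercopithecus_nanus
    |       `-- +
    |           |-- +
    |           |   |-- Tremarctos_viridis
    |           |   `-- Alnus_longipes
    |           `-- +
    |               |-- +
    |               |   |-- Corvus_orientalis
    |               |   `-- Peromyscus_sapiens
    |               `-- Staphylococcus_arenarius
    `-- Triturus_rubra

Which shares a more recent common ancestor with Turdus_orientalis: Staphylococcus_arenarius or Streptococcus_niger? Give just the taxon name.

Streptococcus_niger

The MRCA of Turdus_orientalis and Streptococcus_niger subtends ((Ateles_major,(Betula_rubra,Turdus_orientalis)),Streptococcus_niger) (4 taxa).
The MRCA of Turdus_orientalis and Staphylococcus_arenarius subtends ((((Ateles_major,(Betula_rubra,Turdus_orientalis)),Streptococcus_niger),Meles_fluviatilis),Secale_sylvestris,((Escherichia_robustus,(Oryzias_giganteus,(Bacillus_palustris,(Taxidea_occidentalis,Kluyveromyces_sapiens)))),Cercopithecus_nanus,((Tremarctos_viridis,Alnus_longipes),((Corvus_orientalis,Peromyscus_sapiens),Staphylococcus_arenarius)))) (17 taxa).
The first is nested inside the second, so Turdus_orientalis shares a more recent common ancestor with Streptococcus_niger.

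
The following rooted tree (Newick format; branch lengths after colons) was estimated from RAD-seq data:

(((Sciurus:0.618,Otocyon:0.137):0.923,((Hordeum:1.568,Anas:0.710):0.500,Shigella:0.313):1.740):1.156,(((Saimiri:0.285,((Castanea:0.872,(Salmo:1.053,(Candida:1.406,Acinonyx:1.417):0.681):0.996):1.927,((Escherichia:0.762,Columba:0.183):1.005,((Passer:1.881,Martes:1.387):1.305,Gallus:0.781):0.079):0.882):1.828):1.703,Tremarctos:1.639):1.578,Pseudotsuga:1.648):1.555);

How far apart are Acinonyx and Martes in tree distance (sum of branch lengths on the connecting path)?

8.674

The path runs Acinonyx → … → MRCA → … → Martes; the MRCA is the node subtending ((Castanea,(Salmo,(Candida,Acinonyx))),((Escherichia,Columba),((Passer,Martes),Gallus))).
Branch lengths along that path: 1.417 + 0.681 + 0.996 + 1.927 + 0.882 + 0.079 + 1.305 + 1.387 = 8.674.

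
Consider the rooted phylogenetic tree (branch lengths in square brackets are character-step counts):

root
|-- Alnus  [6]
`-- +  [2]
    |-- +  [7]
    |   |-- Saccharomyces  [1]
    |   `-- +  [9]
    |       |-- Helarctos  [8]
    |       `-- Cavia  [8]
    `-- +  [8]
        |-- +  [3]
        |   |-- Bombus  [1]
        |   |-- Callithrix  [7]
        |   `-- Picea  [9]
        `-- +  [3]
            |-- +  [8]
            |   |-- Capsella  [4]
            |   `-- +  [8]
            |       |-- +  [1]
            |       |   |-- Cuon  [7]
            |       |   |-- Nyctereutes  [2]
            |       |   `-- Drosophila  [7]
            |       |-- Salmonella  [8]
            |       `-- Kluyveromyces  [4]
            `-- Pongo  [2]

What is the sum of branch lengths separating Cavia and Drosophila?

59

The path runs Cavia → … → MRCA → … → Drosophila; the MRCA is the node subtending ((Saccharomyces,(Helarctos,Cavia)),((Bombus,Callithrix,Picea),((Capsella,((Cuon,Nyctereutes,Drosophila),Salmonella,Kluyveromyces)),Pongo))).
Branch lengths along that path: 8 + 9 + 7 + 8 + 3 + 8 + 8 + 1 + 7 = 59.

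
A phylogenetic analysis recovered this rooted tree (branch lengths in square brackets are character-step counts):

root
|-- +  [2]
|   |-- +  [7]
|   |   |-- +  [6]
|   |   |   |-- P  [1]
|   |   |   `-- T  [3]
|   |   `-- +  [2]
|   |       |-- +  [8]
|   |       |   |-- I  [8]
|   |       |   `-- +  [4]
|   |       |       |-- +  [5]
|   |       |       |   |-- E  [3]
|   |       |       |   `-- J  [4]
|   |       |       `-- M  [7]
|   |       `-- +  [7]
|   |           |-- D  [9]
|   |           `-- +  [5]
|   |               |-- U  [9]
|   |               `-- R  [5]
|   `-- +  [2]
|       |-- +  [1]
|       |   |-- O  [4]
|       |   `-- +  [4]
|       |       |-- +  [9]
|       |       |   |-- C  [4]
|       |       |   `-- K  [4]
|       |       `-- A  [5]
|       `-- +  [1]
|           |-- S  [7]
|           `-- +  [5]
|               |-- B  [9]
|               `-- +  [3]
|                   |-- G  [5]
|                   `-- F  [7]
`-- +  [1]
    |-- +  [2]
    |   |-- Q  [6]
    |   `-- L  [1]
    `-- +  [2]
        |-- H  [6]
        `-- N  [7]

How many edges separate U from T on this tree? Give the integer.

6

The MRCA of U and T is the node subtending ((P,T),((I,((E,J),M)),(D,(U,R)))).
From U up to that node: 4 branches. From T up to the same node: 2 branches. Total: 4 + 2 = 6.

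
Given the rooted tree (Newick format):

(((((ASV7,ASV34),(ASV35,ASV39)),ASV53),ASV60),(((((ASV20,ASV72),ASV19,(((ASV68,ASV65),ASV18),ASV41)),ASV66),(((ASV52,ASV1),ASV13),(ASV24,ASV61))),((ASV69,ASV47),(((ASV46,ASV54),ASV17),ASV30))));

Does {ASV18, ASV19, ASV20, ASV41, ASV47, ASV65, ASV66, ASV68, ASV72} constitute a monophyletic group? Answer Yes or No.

No

The MRCA of the listed taxa subtends (((((ASV20,ASV72),ASV19,(((ASV68,ASV65),ASV18),ASV41)),ASV66),(((ASV52,ASV1),ASV13),(ASV24,ASV61))),((ASV69,ASV47),(((ASV46,ASV54),ASV17),ASV30))).
That clade also contains ASV1, ASV13, ASV17, ASV24, ASV30, ASV46, ASV52, ASV54, ASV61, ASV69, which are not in the proposed group, so the group is not monophyletic.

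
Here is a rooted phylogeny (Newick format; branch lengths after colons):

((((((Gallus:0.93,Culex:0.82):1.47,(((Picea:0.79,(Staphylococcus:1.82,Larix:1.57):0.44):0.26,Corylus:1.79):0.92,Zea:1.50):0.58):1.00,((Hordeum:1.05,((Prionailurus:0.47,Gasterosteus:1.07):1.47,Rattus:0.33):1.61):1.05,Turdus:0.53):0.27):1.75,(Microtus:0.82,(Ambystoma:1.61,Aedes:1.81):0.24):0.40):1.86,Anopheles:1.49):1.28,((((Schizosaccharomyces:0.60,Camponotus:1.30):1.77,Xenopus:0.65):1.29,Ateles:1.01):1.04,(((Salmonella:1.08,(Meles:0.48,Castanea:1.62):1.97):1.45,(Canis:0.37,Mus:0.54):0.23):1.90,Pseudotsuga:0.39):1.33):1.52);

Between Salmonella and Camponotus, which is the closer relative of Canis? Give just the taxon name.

Salmonella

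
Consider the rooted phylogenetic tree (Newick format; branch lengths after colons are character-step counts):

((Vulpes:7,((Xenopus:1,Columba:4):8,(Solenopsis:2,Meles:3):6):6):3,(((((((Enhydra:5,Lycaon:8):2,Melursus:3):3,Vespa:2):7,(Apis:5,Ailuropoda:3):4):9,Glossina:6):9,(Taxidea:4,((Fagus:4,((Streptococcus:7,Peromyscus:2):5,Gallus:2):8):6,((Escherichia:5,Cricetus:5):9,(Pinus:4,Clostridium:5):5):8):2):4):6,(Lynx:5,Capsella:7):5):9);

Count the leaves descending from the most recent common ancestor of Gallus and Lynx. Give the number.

18

The MRCA of Gallus and Lynx is the node subtending (((((((Enhydra,Lycaon),Melursus),Vespa),(Apis,Ailuropoda)),Glossina),(Taxidea,((Fagus,((Streptococcus,Peromyscus),Gallus)),((Escherichia,Cricetus),(Pinus,Clostridium))))),(Lynx,Capsella)).
That clade contains 18 terminal taxa: Ailuropoda, Apis, Capsella, Clostridium, Cricetus, Enhydra, Escherichia, Fagus, Gallus, Glossina, Lycaon, Lynx, Melursus, Peromyscus, Pinus, Streptococcus, Taxidea, Vespa.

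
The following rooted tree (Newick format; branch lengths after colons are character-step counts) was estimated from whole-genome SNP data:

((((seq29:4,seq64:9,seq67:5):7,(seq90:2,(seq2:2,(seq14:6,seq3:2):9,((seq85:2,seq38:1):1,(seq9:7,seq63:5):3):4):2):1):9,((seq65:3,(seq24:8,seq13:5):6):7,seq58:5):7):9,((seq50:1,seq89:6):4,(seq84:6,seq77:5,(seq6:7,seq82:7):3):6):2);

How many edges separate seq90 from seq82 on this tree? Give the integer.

The MRCA of seq90 and seq82 is the root of the tree.
From seq90 up to that node: 4 branches. From seq82 up to the same node: 4 branches. Total: 4 + 4 = 8.

8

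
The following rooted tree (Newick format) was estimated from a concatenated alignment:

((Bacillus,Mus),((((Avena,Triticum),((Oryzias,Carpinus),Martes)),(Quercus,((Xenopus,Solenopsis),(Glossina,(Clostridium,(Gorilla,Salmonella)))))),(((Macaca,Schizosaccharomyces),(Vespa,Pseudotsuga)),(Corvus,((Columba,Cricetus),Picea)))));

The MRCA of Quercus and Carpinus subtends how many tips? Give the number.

12

The MRCA of Quercus and Carpinus is the node subtending (((Avena,Triticum),((Oryzias,Carpinus),Martes)),(Quercus,((Xenopus,Solenopsis),(Glossina,(Clostridium,(Gorilla,Salmonella)))))).
That clade contains 12 terminal taxa: Avena, Carpinus, Clostridium, Glossina, Gorilla, Martes, Oryzias, Quercus, Salmonella, Solenopsis, Triticum, Xenopus.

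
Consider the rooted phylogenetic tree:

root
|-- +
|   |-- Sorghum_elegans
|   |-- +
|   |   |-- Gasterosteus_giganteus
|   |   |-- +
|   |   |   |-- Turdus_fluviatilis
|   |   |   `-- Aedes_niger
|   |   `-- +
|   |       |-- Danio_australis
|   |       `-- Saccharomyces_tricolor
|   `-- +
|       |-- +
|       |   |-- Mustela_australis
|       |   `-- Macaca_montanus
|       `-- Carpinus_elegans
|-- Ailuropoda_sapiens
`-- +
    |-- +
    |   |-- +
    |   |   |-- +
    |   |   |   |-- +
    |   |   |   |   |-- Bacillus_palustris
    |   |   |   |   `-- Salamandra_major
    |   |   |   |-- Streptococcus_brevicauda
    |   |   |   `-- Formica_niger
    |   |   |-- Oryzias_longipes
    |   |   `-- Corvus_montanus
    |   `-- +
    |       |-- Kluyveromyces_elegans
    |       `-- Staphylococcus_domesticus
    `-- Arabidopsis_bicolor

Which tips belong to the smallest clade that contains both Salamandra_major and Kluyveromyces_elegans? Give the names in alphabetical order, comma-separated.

Tracing Salamandra_major: it sits inside (Bacillus_palustris,Salamandra_major).
Tracing Kluyveromyces_elegans: it sits inside (Kluyveromyces_elegans,Staphylococcus_domesticus).
The smallest clade enclosing both is ((((Bacillus_palustris,Salamandra_major),Streptococcus_brevicauda,Formica_niger),Oryzias_longipes,Corvus_montanus),(Kluyveromyces_elegans,Staphylococcus_domesticus)); the answer is its 8 terminal taxa in alphabetical order.

Bacillus_palustris, Corvus_montanus, Formica_niger, Kluyveromyces_elegans, Oryzias_longipes, Salamandra_major, Staphylococcus_domesticus, Streptococcus_brevicauda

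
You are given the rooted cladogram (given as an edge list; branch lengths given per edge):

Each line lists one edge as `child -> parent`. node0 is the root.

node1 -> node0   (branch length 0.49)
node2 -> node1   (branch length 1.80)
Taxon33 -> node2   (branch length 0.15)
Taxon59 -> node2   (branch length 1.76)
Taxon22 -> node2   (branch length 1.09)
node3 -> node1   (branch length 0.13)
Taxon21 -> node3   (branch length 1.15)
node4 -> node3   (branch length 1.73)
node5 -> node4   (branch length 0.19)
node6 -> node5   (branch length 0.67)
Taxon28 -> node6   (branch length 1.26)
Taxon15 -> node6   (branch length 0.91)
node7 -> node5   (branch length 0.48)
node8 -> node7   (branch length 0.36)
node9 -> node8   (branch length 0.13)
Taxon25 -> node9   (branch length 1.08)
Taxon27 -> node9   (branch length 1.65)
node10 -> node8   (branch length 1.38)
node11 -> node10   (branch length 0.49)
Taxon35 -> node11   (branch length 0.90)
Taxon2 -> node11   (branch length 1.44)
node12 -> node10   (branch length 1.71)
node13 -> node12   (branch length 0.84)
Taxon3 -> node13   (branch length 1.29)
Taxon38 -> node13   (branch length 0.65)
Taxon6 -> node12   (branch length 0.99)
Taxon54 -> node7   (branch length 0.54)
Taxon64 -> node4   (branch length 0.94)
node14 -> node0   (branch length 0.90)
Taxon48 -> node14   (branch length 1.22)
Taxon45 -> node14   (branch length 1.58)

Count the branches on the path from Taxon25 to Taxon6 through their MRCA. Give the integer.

The MRCA of Taxon25 and Taxon6 is the node subtending ((Taxon25,Taxon27),((Taxon35,Taxon2),((Taxon3,Taxon38),Taxon6))).
From Taxon25 up to that node: 2 branches. From Taxon6 up to the same node: 3 branches. Total: 2 + 3 = 5.

5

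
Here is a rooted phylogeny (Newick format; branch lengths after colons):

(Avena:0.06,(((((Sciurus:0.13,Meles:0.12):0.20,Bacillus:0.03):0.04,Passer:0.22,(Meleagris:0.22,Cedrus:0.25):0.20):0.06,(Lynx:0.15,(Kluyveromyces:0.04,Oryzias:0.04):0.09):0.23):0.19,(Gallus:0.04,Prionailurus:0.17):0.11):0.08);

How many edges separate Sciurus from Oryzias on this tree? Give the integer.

The MRCA of Sciurus and Oryzias is the node subtending ((((Sciurus,Meles),Bacillus),Passer,(Meleagris,Cedrus)),(Lynx,(Kluyveromyces,Oryzias))).
From Sciurus up to that node: 4 branches. From Oryzias up to the same node: 3 branches. Total: 4 + 3 = 7.

7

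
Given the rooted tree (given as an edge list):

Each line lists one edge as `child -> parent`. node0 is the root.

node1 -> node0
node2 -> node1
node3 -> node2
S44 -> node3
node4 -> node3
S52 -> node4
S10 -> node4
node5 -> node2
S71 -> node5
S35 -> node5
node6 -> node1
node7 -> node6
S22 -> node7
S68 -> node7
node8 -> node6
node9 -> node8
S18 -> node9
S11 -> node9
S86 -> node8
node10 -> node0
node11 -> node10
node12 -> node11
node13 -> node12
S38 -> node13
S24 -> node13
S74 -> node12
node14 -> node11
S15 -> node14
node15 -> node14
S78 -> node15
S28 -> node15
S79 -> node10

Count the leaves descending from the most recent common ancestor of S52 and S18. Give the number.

10

The MRCA of S52 and S18 is the node subtending (((S44,(S52,S10)),(S71,S35)),((S22,S68),((S18,S11),S86))).
That clade contains 10 terminal taxa: S10, S11, S18, S22, S35, S44, S52, S68, S71, S86.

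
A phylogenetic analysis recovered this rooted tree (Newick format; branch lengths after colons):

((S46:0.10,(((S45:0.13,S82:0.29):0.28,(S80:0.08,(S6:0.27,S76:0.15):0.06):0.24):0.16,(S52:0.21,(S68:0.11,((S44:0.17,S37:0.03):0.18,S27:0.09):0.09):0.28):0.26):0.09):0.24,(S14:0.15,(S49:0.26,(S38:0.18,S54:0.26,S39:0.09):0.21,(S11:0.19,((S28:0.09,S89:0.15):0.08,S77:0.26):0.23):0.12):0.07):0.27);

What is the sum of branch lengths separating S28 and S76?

1.80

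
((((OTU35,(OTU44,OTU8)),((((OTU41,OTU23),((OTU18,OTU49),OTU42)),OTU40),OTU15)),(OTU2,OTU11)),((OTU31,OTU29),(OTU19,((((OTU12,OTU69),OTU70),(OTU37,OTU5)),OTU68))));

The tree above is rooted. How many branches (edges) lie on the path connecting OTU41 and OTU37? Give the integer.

13

The MRCA of OTU41 and OTU37 is the root of the tree.
From OTU41 up to that node: 7 branches. From OTU37 up to the same node: 6 branches. Total: 7 + 6 = 13.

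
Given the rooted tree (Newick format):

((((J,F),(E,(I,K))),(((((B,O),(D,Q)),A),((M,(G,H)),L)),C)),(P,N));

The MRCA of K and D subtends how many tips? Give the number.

The MRCA of K and D is the node subtending (((J,F),(E,(I,K))),(((((B,O),(D,Q)),A),((M,(G,H)),L)),C)).
That clade contains 15 terminal taxa: A, B, C, D, E, F, G, H, I, J, K, L, M, O, Q.

15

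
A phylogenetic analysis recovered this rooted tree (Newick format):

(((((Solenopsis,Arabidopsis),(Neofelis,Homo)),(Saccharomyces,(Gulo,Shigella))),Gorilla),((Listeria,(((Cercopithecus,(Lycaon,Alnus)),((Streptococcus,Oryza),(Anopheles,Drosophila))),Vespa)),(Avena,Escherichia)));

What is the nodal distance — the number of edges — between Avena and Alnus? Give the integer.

8

The MRCA of Avena and Alnus is the node subtending ((Listeria,(((Cercopithecus,(Lycaon,Alnus)),((Streptococcus,Oryza),(Anopheles,Drosophila))),Vespa)),(Avena,Escherichia)).
From Avena up to that node: 2 branches. From Alnus up to the same node: 6 branches. Total: 2 + 6 = 8.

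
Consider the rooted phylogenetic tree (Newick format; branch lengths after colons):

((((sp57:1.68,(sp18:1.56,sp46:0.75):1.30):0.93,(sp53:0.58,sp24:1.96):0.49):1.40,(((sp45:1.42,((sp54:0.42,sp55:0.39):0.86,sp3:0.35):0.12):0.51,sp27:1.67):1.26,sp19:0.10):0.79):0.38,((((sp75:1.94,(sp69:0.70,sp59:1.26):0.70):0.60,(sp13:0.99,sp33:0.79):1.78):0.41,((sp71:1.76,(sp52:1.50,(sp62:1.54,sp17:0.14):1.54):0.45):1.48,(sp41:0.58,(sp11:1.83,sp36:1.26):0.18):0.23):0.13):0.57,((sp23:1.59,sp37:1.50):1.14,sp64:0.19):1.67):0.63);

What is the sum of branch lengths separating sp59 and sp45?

The path runs sp59 → … → MRCA → … → sp45; the MRCA is the root of the tree.
Branch lengths along that path: 1.26 + 0.70 + 0.60 + 0.41 + 0.57 + 0.63 + 0.38 + 0.79 + 1.26 + 0.51 + 1.42 = 8.53.

8.53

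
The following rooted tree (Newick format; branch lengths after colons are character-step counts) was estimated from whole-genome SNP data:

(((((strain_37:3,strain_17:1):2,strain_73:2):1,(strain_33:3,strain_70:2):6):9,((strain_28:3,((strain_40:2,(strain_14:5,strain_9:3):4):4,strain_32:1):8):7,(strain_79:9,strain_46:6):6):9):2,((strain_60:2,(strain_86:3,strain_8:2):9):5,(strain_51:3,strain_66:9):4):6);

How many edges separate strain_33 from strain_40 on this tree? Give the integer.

8

The MRCA of strain_33 and strain_40 is the node subtending ((((strain_37,strain_17),strain_73),(strain_33,strain_70)),((strain_28,((strain_40,(strain_14,strain_9)),strain_32)),(strain_79,strain_46))).
From strain_33 up to that node: 3 branches. From strain_40 up to the same node: 5 branches. Total: 3 + 5 = 8.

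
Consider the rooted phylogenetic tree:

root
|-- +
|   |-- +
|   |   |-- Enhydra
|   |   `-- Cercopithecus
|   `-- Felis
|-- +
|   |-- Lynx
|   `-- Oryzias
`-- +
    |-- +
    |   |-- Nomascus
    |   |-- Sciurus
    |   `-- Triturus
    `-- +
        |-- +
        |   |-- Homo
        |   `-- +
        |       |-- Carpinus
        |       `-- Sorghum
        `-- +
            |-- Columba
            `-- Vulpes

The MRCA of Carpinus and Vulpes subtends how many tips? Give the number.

The MRCA of Carpinus and Vulpes is the node subtending ((Homo,(Carpinus,Sorghum)),(Columba,Vulpes)).
That clade contains 5 terminal taxa: Carpinus, Columba, Homo, Sorghum, Vulpes.

5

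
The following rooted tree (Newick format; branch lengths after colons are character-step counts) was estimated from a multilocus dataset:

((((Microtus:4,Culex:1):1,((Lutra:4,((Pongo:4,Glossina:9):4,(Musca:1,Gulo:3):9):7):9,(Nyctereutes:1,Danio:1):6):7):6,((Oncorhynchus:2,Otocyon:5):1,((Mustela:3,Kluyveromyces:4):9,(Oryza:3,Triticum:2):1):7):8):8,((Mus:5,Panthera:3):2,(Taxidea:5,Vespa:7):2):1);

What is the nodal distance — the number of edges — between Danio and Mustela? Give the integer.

8

The MRCA of Danio and Mustela is the node subtending (((Microtus,Culex),((Lutra,((Pongo,Glossina),(Musca,Gulo))),(Nyctereutes,Danio))),((Oncorhynchus,Otocyon),((Mustela,Kluyveromyces),(Oryza,Triticum)))).
From Danio up to that node: 4 branches. From Mustela up to the same node: 4 branches. Total: 4 + 4 = 8.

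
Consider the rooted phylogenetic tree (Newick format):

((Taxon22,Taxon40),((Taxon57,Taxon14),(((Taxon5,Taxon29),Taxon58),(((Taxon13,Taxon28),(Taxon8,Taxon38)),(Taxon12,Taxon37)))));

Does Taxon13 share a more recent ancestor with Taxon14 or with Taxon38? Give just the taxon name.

Taxon38

The MRCA of Taxon13 and Taxon38 subtends ((Taxon13,Taxon28),(Taxon8,Taxon38)) (4 taxa).
The MRCA of Taxon13 and Taxon14 subtends ((Taxon57,Taxon14),(((Taxon5,Taxon29),Taxon58),(((Taxon13,Taxon28),(Taxon8,Taxon38)),(Taxon12,Taxon37)))) (11 taxa).
The first is nested inside the second, so Taxon13 shares a more recent common ancestor with Taxon38.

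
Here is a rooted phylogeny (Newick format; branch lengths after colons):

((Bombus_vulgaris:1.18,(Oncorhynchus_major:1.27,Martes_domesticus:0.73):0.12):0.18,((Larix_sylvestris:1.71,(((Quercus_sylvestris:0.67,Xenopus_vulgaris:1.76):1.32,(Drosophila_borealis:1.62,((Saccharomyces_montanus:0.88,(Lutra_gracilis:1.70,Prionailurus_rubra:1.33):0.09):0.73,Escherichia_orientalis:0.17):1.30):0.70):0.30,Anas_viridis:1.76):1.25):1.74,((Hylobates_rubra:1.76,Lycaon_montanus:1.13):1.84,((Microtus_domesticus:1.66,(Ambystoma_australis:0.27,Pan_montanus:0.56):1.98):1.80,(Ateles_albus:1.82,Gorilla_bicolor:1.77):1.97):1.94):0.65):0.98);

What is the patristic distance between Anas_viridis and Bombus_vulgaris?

7.09

The path runs Anas_viridis → … → MRCA → … → Bombus_vulgaris; the MRCA is the root of the tree.
Branch lengths along that path: 1.76 + 1.25 + 1.74 + 0.98 + 0.18 + 1.18 = 7.09.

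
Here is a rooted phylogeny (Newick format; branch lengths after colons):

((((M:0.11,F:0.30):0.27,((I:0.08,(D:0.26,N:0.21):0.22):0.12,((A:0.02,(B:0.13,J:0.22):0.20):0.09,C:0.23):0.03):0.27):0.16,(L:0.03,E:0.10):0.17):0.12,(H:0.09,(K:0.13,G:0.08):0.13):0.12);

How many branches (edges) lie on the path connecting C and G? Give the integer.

8

The MRCA of C and G is the root of the tree.
From C up to that node: 5 branches. From G up to the same node: 3 branches. Total: 5 + 3 = 8.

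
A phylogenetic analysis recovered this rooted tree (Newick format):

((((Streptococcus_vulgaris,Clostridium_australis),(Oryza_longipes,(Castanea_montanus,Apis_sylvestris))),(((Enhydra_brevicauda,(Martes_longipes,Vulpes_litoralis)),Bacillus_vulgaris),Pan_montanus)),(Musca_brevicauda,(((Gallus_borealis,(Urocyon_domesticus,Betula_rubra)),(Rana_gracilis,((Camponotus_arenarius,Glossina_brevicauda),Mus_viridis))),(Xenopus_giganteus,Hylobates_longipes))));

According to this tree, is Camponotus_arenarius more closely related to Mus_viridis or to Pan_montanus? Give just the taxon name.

Mus_viridis

The MRCA of Camponotus_arenarius and Mus_viridis subtends ((Camponotus_arenarius,Glossina_brevicauda),Mus_viridis) (3 taxa).
The MRCA of Camponotus_arenarius and Pan_montanus is the root, subtending the entire tree (20 taxa).
The first is nested inside the second, so Camponotus_arenarius shares a more recent common ancestor with Mus_viridis.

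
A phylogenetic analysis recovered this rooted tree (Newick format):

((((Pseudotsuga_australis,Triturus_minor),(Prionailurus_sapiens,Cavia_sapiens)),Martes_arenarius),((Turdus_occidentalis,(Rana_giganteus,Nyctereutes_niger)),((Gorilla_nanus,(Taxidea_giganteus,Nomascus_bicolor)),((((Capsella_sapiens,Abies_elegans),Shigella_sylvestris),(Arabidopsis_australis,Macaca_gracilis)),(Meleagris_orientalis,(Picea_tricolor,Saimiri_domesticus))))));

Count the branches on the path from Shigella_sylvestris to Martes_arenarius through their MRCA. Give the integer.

The MRCA of Shigella_sylvestris and Martes_arenarius is the root of the tree.
From Shigella_sylvestris up to that node: 6 branches. From Martes_arenarius up to the same node: 2 branches. Total: 6 + 2 = 8.

8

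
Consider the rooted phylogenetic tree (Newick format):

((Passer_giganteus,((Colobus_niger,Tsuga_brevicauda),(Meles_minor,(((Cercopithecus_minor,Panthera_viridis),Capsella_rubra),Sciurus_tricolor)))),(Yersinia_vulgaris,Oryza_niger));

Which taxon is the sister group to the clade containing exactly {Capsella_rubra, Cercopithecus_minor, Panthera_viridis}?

The clade containing exactly {Capsella_rubra, Cercopithecus_minor, Panthera_viridis} attaches to the tree at the node subtending (((Cercopithecus_minor,Panthera_viridis),Capsella_rubra),Sciurus_tricolor).
The other lineage descending from that same node — the sister group — is the single tip Sciurus_tricolor.

Sciurus_tricolor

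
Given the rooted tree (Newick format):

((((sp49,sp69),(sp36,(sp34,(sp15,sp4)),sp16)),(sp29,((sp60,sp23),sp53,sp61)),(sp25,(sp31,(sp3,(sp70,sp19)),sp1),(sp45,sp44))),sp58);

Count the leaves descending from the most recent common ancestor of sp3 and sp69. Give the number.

The MRCA of sp3 and sp69 is the node subtending (((sp49,sp69),(sp36,(sp34,(sp15,sp4)),sp16)),(sp29,((sp60,sp23),sp53,sp61)),(sp25,(sp31,(sp3,(sp70,sp19)),sp1),(sp45,sp44))).
That clade contains 20 terminal taxa: sp1, sp15, sp16, sp19, sp23, sp25, sp29, sp3, sp31, sp34, sp36, sp4, sp44, sp45, sp49, sp53, sp60, sp61, sp69, sp70.

20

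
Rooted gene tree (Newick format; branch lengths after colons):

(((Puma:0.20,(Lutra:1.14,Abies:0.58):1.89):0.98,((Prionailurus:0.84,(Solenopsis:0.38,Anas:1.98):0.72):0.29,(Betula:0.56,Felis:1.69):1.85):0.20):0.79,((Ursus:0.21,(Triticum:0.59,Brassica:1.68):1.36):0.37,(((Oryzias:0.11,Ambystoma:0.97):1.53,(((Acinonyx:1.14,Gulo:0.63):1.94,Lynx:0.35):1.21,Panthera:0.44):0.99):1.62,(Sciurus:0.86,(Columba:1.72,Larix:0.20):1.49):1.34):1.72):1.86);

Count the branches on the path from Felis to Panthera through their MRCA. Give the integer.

The MRCA of Felis and Panthera is the root of the tree.
From Felis up to that node: 4 branches. From Panthera up to the same node: 5 branches. Total: 4 + 5 = 9.

9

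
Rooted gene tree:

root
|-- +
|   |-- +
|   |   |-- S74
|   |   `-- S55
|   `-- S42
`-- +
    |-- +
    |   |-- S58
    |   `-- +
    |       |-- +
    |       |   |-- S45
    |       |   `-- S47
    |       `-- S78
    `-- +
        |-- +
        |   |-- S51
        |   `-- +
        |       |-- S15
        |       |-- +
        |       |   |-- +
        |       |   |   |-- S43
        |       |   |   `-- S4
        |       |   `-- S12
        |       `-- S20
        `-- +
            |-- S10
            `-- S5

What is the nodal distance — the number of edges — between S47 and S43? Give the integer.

The MRCA of S47 and S43 is the node subtending ((S58,((S45,S47),S78)),((S51,(S15,((S43,S4),S12),S20)),(S10,S5))).
From S47 up to that node: 4 branches. From S43 up to the same node: 6 branches. Total: 4 + 6 = 10.

10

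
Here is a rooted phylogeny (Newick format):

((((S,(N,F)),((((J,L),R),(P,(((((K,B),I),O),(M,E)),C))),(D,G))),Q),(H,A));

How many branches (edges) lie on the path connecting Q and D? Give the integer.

5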